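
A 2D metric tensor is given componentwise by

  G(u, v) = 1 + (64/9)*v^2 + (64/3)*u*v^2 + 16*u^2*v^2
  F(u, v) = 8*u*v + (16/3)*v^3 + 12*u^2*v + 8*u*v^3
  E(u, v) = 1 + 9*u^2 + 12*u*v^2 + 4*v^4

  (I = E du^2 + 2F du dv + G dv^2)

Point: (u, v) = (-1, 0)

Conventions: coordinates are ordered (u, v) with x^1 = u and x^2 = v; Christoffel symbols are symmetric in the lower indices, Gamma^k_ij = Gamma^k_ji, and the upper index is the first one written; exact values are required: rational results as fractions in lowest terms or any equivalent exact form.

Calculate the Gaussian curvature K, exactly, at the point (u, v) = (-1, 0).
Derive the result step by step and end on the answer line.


E = 10, F = 0, G = 1, EG - F^2 = 10 at the point
E_u = -18, E_v = 0, F_u = 0, F_v = 4, G_u = 0, G_v = 0
E_vv = -24, F_uv = -16, G_uu = 0
K follows from Brioschi's formula, (det M1 - det M2)/(EG - F^2)^2.
M1 = [[-E_vv/2 + F_uv - G_uu/2, E_u/2, F_u - E_v/2], [F_v - G_u/2, E, F], [G_v/2, F, G]] = [[-4, -9, 0], [4, 10, 0], [0, 0, 1]]; det M1 = -4
M2 = [[0, E_v/2, G_u/2], [E_v/2, E, F], [G_u/2, F, G]] = [[0, 0, 0], [0, 10, 0], [0, 0, 1]]; det M2 = 0
det M1 - det M2 = -4; K = -4 / (10)^2 = -1/25

Answer: K = -1/25


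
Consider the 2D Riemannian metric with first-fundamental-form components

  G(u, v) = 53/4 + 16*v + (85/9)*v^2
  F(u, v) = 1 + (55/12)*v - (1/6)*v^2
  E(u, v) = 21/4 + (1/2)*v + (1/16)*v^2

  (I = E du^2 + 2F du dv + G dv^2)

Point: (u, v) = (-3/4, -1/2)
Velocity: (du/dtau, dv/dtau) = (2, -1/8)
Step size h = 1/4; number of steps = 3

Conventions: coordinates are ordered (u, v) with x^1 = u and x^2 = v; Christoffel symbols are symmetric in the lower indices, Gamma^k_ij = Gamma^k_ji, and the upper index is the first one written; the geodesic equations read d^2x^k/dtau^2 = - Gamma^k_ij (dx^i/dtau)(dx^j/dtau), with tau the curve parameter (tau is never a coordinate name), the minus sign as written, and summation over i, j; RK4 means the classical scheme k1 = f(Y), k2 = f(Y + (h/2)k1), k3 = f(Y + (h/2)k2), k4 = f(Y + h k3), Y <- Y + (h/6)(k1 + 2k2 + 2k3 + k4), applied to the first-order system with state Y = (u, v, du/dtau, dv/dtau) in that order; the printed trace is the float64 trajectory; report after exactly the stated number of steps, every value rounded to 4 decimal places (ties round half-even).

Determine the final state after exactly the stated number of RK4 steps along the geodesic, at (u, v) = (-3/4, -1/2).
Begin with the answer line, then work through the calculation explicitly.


Answer: u = 0.7622, v = -0.5593, du/dtau = 2.0337, dv/dtau = -0.0309

f(Y) = (du/dtau, dv/dtau, -Gamma^u_ij Y'^i Y'^j, -Gamma^v_ij Y'^i Y'^j) with the Gammas evaluated at the stage position; h = 0.250000; intermediate values shown to 6 dp
step 0: u = -0.7500, v = -0.5000, du/dtau = 2.0000, dv/dtau = -0.1250
step 1:
  k1: at (u, v) = (-0.750000, -0.500000), (du/dtau, dv/dtau) = (2.000000, -0.125000); Gamma_uuu = -0.008014, Gamma_uuv = 0.045744, Gamma_uvv = 1.113374, Gamma_vuu = -0.030145, Gamma_vuv = 0.008014, Gamma_vvv = 0.625701; k1 = (2.000000, -0.125000, 0.037530, 0.114809)
  k2: at (u, v) = (-0.500000, -0.515625), (du/dtau, dv/dtau) = (2.004691, -0.110649); Gamma_uuu = -0.008601, Gamma_uuv = 0.045895, Gamma_uvv = 1.125776, Gamma_vuu = -0.030606, Gamma_vuv = 0.008601, Gamma_vvv = 0.627726; k2 = (2.004691, -0.110649, 0.041143, 0.119129)
  k3: at (u, v) = (-0.499414, -0.513831), (du/dtau, dv/dtau) = (2.005143, -0.110109); Gamma_uuu = -0.008533, Gamma_uuv = 0.045877, Gamma_uvv = 1.124348, Gamma_vuu = -0.030552, Gamma_vuv = 0.008533, Gamma_vvv = 0.627497; k3 = (2.005143, -0.110109, 0.040932, 0.118999)
  k4: at (u, v) = (-0.248714, -0.527527), (du/dtau, dv/dtau) = (2.010233, -0.095250); Gamma_uuu = -0.009061, Gamma_uuv = 0.046026, Gamma_uvv = 1.135276, Gamma_vuu = -0.030963, Gamma_vuv = 0.009061, Gamma_vvv = 0.629229; k4 = (2.010233, -0.095250, 0.043940, 0.122883)
  Y <- Y + (h/6)(k1 + 2k2 + 2k3 + k4): u = -0.2488, v = -0.5276, du/dtau = 2.0102, dv/dtau = -0.0953
step 2:
  k1: at (u, v) = (-0.248754, -0.527574), (du/dtau, dv/dtau) = (2.010234, -0.095252); Gamma_uuu = -0.009063, Gamma_uuv = 0.046026, Gamma_uvv = 1.135313, Gamma_vuu = -0.030964, Gamma_vuv = 0.009063, Gamma_vvv = 0.629235; k1 = (2.010234, -0.095252, 0.043947, 0.122890)
  k2: at (u, v) = (0.002525, -0.539480), (du/dtau, dv/dtau) = (2.015728, -0.079891); Gamma_uuu = -0.009533, Gamma_uuv = 0.046171, Gamma_uvv = 1.144862, Gamma_vuu = -0.031327, Gamma_vuv = 0.009533, Gamma_vvv = 0.630701; k2 = (2.015728, -0.079891, 0.046299, 0.126330)
  k3: at (u, v) = (0.003212, -0.537560), (du/dtau, dv/dtau) = (2.016022, -0.079461); Gamma_uuu = -0.009457, Gamma_uuv = 0.046147, Gamma_uvv = 1.143319, Gamma_vuu = -0.031268, Gamma_vuv = 0.009457, Gamma_vvv = 0.630467; k3 = (2.016022, -0.079461, 0.046001, 0.126132)
  k4: at (u, v) = (0.255251, -0.547439), (du/dtau, dv/dtau) = (2.021734, -0.063719); Gamma_uuu = -0.009854, Gamma_uuv = 0.046276, Gamma_uvv = 1.151268, Gamma_vuu = -0.031572, Gamma_vuv = 0.009854, Gamma_vvv = 0.631660; k4 = (2.021734, -0.063719, 0.047526, 0.129021)
  Y <- Y + (h/6)(k1 + 2k2 + 2k3 + k4): u = 0.2552, v = -0.5475, du/dtau = 2.0217, dv/dtau = -0.0637
step 3:
  k1: at (u, v) = (0.255224, -0.547477), (du/dtau, dv/dtau) = (2.021737, -0.063717); Gamma_uuu = -0.009856, Gamma_uuv = 0.046276, Gamma_uvv = 1.151299, Gamma_vuu = -0.031573, Gamma_vuv = 0.009856, Gamma_vvv = 0.631664; k1 = (2.021737, -0.063717, 0.047533, 0.129026)
  k2: at (u, v) = (0.507941, -0.555441), (du/dtau, dv/dtau) = (2.027679, -0.047589); Gamma_uuu = -0.010182, Gamma_uuv = 0.046388, Gamma_uvv = 1.157729, Gamma_vuu = -0.031820, Gamma_vuv = 0.010182, Gamma_vvv = 0.632606; k2 = (2.027679, -0.047589, 0.048193, 0.131361)
  k3: at (u, v) = (0.508684, -0.553425), (du/dtau, dv/dtau) = (2.027761, -0.047297); Gamma_uuu = -0.010099, Gamma_uuv = 0.046359, Gamma_uvv = 1.156099, Gamma_vuu = -0.031758, Gamma_vuv = 0.010099, Gamma_vvv = 0.632370; k3 = (2.027761, -0.047297, 0.047831, 0.131104)
  k4: at (u, v) = (0.762164, -0.559301), (du/dtau, dv/dtau) = (2.033695, -0.030941); Gamma_uuu = -0.010342, Gamma_uuv = 0.046444, Gamma_uvv = 1.160851, Gamma_vuu = -0.031941, Gamma_vuv = 0.010342, Gamma_vvv = 0.633056; k4 = (2.033695, -0.030941, 0.047506, 0.132802)
  Y <- Y + (h/6)(k1 + 2k2 + 2k3 + k4): u = 0.7622, v = -0.5593, du/dtau = 2.0337, dv/dtau = -0.0309


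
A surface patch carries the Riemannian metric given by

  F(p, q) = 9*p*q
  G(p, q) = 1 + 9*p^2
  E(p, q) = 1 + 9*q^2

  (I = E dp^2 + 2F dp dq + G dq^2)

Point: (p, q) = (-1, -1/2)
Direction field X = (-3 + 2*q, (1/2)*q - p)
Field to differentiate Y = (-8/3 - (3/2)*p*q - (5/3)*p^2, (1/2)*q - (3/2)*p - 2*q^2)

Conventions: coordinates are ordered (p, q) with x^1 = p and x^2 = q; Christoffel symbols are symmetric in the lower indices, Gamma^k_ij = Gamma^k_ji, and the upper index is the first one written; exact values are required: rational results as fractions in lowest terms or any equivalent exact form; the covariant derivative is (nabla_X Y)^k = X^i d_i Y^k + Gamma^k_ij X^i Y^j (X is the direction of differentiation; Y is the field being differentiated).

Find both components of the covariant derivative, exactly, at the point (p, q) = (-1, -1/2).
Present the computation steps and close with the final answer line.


E = 13/4, F = 9/2, G = 10 at the point
E_p = 0, E_q = -9, F_p = -9/2, F_q = -9, G_p = -18, G_q = 0
EG - F^2 = 49/4;  g^inv = (4/49) * [[10, -9/2], [-9/2, 13/4]]
first-kind symbols [ij,l] = (1/2)(d_i g_jl + d_j g_il - d_l g_ij): [pp,p] = E_p/2 = 0, [pp,q] = F_p - E_q/2 = 0, [pq,p] = E_q/2 = -9/2, [pq,q] = G_p/2 = -9, [qq,p] = F_q - G_p/2 = 0, [qq,q] = G_q/2 = 0
Gamma^p_ij = (G*[ij,p] - F*[ij,q])/(EG - F^2), Gamma^q_ij = (E*[ij,q] - F*[ij,p])/(EG - F^2)
Gamma_ppp = 0, Gamma_ppq = -18/49, Gamma_pqq = 0, Gamma_qpp = 0, Gamma_qpq = -36/49, Gamma_qqq = 0
X = (-4, 3/4), Y = (-61/12, 3/4) at the point

Answer: (nabla_X Y)^p = -7471/588, (nabla_X Y)^q = 5049/392


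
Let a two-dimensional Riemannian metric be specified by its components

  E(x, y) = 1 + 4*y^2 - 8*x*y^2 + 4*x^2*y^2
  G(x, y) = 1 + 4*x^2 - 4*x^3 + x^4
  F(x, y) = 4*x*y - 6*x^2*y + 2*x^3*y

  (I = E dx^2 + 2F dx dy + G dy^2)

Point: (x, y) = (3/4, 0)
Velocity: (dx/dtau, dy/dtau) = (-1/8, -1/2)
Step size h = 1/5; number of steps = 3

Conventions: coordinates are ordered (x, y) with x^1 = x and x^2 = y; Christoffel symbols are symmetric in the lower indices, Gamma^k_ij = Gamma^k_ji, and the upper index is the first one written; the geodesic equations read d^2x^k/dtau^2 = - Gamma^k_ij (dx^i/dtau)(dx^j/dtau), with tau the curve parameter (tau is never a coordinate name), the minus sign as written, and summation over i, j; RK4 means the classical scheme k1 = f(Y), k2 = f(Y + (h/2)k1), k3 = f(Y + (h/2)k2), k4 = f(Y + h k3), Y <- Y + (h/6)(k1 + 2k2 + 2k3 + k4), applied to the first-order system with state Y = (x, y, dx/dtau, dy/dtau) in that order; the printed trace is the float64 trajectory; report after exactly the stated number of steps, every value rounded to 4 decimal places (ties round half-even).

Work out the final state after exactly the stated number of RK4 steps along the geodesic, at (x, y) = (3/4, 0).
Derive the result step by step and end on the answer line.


f(Y) = (dx/dtau, dy/dtau, -Gamma^x_ij Y'^i Y'^j, -Gamma^y_ij Y'^i Y'^j) with the Gammas evaluated at the stage position; h = 0.200000; intermediate values shown to 6 dp
step 0: x = 0.7500, y = 0.0000, dx/dtau = -0.1250, dy/dtau = -0.5000
step 1:
  k1: at (x, y) = (0.750000, 0.000000), (dx/dtau, dy/dtau) = (-0.125000, -0.500000); Gamma_xxx = 0.000000, Gamma_xxy = 0.000000, Gamma_xyy = 0.000000, Gamma_yxx = 0.000000, Gamma_yxy = 0.249480, Gamma_yyy = 0.000000; k1 = (-0.125000, -0.500000, 0.000000, -0.031185)
  k2: at (x, y) = (0.737500, -0.050000), (dx/dtau, dy/dtau) = (-0.125000, -0.503119); Gamma_xxx = -0.001406, Gamma_xxy = -0.007379, Gamma_xyy = 0.000000, Gamma_yxx = 0.049854, Gamma_yxy = 0.261736, Gamma_yyy = 0.000000; k2 = (-0.125000, -0.503119, 0.000950, -0.033700)
  k3: at (x, y) = (0.737500, -0.050312), (dx/dtau, dy/dtau) = (-0.124905, -0.503370); Gamma_xxx = -0.001423, Gamma_xxy = -0.007425, Gamma_xyy = 0.000000, Gamma_yxx = 0.050165, Gamma_yxy = 0.261735, Gamma_yyy = 0.000000; k3 = (-0.124905, -0.503370, 0.000956, -0.033695)
  k4: at (x, y) = (0.725019, -0.100674), (dx/dtau, dy/dtau) = (-0.124809, -0.506739); Gamma_xxx = -0.006001, Gamma_xxy = -0.016392, Gamma_xyy = 0.000000, Gamma_yxx = 0.100198, Gamma_yxy = 0.273681, Gamma_yyy = 0.000000; k4 = (-0.124809, -0.506739, 0.002167, -0.036179)
  Y <- Y + (h/6)(k1 + 2k2 + 2k3 + k4): x = 0.7250, y = -0.1007, dx/dtau = -0.1248, dy/dtau = -0.5067
step 2:
  k1: at (x, y) = (0.725013, -0.100657), (dx/dtau, dy/dtau) = (-0.124801, -0.506738); Gamma_xxx = -0.006000, Gamma_xxy = -0.016390, Gamma_xyy = 0.000000, Gamma_yxx = 0.100181, Gamma_yxy = 0.273687, Gamma_yyy = 0.000000; k1 = (-0.124801, -0.506738, 0.002167, -0.036177)
  k2: at (x, y) = (0.712533, -0.151331), (dx/dtau, dy/dtau) = (-0.124584, -0.510356); Gamma_xxx = -0.014241, Gamma_xxy = -0.027052, Gamma_xyy = 0.000000, Gamma_yxx = 0.150153, Gamma_yxy = 0.285229, Gamma_yyy = 0.000000; k2 = (-0.124584, -0.510356, 0.003661, -0.038602)
  k3: at (x, y) = (0.712554, -0.151693), (dx/dtau, dy/dtau) = (-0.124435, -0.510599); Gamma_xxx = -0.014308, Gamma_xxy = -0.027112, Gamma_xyy = 0.000000, Gamma_yxx = 0.150509, Gamma_yxy = 0.285202, Gamma_yyy = 0.000000; k3 = (-0.124435, -0.510599, 0.003667, -0.038572)
  k4: at (x, y) = (0.700126, -0.202777), (dx/dtau, dy/dtau) = (-0.124067, -0.514453); Gamma_xxx = -0.026761, Gamma_xxy = -0.039575, Gamma_xyy = 0.000000, Gamma_yxx = 0.200260, Gamma_yxy = 0.296152, Gamma_yyy = 0.000000; k4 = (-0.124067, -0.514453, 0.005464, -0.040887)
  Y <- Y + (h/6)(k1 + 2k2 + 2k3 + k4): x = 0.7001, y = -0.2028, dx/dtau = -0.1241, dy/dtau = -0.5145
step 3:
  k1: at (x, y) = (0.700116, -0.202761), (dx/dtau, dy/dtau) = (-0.124058, -0.514452); Gamma_xxx = -0.026758, Gamma_xxy = -0.039575, Gamma_xyy = 0.000000, Gamma_yxx = 0.200244, Gamma_yxy = 0.296162, Gamma_yyy = 0.000000; k1 = (-0.124058, -0.514452, 0.005463, -0.040885)
  k2: at (x, y) = (0.687710, -0.254206), (dx/dtau, dy/dtau) = (-0.123512, -0.518541); Gamma_xxx = -0.043878, Gamma_xxy = -0.053904, Gamma_xyy = 0.000000, Gamma_yxx = 0.249408, Gamma_yxy = 0.306396, Gamma_yyy = 0.000000; k2 = (-0.123512, -0.518541, 0.007574, -0.043051)
  k3: at (x, y) = (0.687765, -0.254615), (dx/dtau, dy/dtau) = (-0.123300, -0.518757); Gamma_xxx = -0.044009, Gamma_xxy = -0.053968, Gamma_xyy = 0.000000, Gamma_yxx = 0.249801, Gamma_yxy = 0.306332, Gamma_yyy = 0.000000; k3 = (-0.123300, -0.518757, 0.007573, -0.042986)
  k4: at (x, y) = (0.675456, -0.306512), (dx/dtau, dy/dtau) = (-0.122543, -0.523049); Gamma_xxx = -0.066284, Gamma_xxy = -0.070183, Gamma_xyy = 0.000000, Gamma_yxx = 0.298070, Gamma_yxy = 0.315606, Gamma_yyy = 0.000000; k4 = (-0.122543, -0.523049, 0.009992, -0.044934)
  Y <- Y + (h/6)(k1 + 2k2 + 2k3 + k4): x = 0.6754, y = -0.3065, dx/dtau = -0.1225, dy/dtau = -0.5230

Answer: x = 0.6754, y = -0.3065, dx/dtau = -0.1225, dy/dtau = -0.5230


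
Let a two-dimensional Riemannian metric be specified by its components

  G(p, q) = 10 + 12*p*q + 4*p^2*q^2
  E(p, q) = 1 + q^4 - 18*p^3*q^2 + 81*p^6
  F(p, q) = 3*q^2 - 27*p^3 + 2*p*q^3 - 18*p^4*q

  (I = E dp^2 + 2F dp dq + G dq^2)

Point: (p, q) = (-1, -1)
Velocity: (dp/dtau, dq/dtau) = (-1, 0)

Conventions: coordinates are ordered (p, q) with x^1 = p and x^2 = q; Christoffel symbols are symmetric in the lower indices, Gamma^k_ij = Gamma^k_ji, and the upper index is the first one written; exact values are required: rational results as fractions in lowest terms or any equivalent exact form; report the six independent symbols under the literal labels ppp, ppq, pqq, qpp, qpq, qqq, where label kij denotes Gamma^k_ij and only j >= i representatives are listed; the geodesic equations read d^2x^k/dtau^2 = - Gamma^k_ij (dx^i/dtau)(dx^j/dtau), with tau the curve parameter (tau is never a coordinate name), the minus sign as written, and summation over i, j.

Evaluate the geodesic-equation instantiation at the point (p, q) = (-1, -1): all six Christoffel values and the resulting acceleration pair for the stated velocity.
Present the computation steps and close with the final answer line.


E = 101, F = 50, G = 26 at the point
E_p = -540, E_q = -40, F_p = -155, F_q = -30, G_p = -20, G_q = -20
EG - F^2 = 126;  g^inv = (1/126) * [[26, -50], [-50, 101]]
first-kind symbols [ij,l] = (1/2)(d_i g_jl + d_j g_il - d_l g_ij): [pp,p] = E_p/2 = -270, [pp,q] = F_p - E_q/2 = -135, [pq,p] = E_q/2 = -20, [pq,q] = G_p/2 = -10, [qq,p] = F_q - G_p/2 = -20, [qq,q] = G_q/2 = -10
Gamma^p_ij = (G*[ij,p] - F*[ij,q])/(EG - F^2), Gamma^q_ij = (E*[ij,q] - F*[ij,p])/(EG - F^2)
Gamma_ppp = -15/7, Gamma_ppq = -10/63, Gamma_pqq = -10/63, Gamma_qpp = -15/14, Gamma_qpq = -5/63, Gamma_qqq = -5/63
d^2p/dtau^2 = -(Gamma_ppp*(-1)^2 + 2*Gamma_ppq*(-1)*(0) + Gamma_pqq*(0)^2) = 15/7
d^2q/dtau^2 = -(Gamma_qpp*(-1)^2 + 2*Gamma_qpq*(-1)*(0) + Gamma_qqq*(0)^2) = 15/14

Answer: Gamma_ppp = -15/7, Gamma_ppq = -10/63, Gamma_pqq = -10/63, Gamma_qpp = -15/14, Gamma_qpq = -5/63, Gamma_qqq = -5/63; accelerations (d^2p/dtau^2, d^2q/dtau^2) = (15/7, 15/14)


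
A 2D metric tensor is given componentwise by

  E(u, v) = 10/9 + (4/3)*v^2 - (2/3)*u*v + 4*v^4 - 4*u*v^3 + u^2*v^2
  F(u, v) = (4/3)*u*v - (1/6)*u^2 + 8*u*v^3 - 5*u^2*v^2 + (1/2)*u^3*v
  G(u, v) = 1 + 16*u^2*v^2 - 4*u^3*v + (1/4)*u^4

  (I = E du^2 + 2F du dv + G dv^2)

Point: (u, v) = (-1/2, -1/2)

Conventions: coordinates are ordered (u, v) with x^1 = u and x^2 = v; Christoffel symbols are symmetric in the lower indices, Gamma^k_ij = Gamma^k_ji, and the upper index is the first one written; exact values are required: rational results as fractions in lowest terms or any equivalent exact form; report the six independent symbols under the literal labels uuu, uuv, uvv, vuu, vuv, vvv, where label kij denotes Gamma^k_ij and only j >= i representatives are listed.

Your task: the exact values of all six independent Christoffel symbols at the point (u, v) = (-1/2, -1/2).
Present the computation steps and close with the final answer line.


E = 193/144, F = 49/96, G = 113/64 at the point
E_u = 7/12, E_v = -7/4, F_u = -7/16, F_v = -119/48, G_u = -21/8, G_v = -7/2
EG - F^2 = 1213/576;  g^inv = (576/1213) * [[113/64, -49/96], [-49/96, 193/144]]
first-kind symbols [ij,l] = (1/2)(d_i g_jl + d_j g_il - d_l g_ij): [uu,u] = E_u/2 = 7/24, [uu,v] = F_u - E_v/2 = 7/16, [uv,u] = E_v/2 = -7/8, [uv,v] = G_u/2 = -21/16, [vv,u] = F_v - G_u/2 = -7/6, [vv,v] = G_v/2 = -7/4
Gamma^u_ij = (G*[ij,u] - F*[ij,v])/(EG - F^2), Gamma^v_ij = (E*[ij,v] - F*[ij,u])/(EG - F^2)

Answer: Gamma_uuu = 168/1213, Gamma_uuv = -504/1213, Gamma_uvv = -672/1213, Gamma_vuu = 252/1213, Gamma_vuv = -756/1213, Gamma_vvv = -1008/1213


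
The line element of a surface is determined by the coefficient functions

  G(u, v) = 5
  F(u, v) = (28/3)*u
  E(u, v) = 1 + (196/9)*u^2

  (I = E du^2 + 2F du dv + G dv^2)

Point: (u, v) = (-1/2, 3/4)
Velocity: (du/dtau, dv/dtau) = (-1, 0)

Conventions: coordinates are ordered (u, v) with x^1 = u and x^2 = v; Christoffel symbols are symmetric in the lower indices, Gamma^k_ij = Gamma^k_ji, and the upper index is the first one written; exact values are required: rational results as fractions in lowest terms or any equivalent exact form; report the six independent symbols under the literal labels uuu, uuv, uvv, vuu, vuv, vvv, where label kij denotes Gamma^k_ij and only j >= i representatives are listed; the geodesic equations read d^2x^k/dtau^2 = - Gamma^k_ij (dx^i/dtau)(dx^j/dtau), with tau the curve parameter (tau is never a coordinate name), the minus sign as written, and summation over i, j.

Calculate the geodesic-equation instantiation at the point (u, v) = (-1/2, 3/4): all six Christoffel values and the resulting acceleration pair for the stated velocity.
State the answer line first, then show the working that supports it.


Answer: Gamma_uuu = -49/47, Gamma_uuv = 0, Gamma_uvv = 0, Gamma_vuu = 42/47, Gamma_vuv = 0, Gamma_vvv = 0; accelerations (d^2u/dtau^2, d^2v/dtau^2) = (49/47, -42/47)

E = 58/9, F = -14/3, G = 5 at the point
E_u = -196/9, E_v = 0, F_u = 28/3, F_v = 0, G_u = 0, G_v = 0
EG - F^2 = 94/9;  g^inv = (9/94) * [[5, 14/3], [14/3, 58/9]]
first-kind symbols [ij,l] = (1/2)(d_i g_jl + d_j g_il - d_l g_ij): [uu,u] = E_u/2 = -98/9, [uu,v] = F_u - E_v/2 = 28/3, [uv,u] = E_v/2 = 0, [uv,v] = G_u/2 = 0, [vv,u] = F_v - G_u/2 = 0, [vv,v] = G_v/2 = 0
Gamma^u_ij = (G*[ij,u] - F*[ij,v])/(EG - F^2), Gamma^v_ij = (E*[ij,v] - F*[ij,u])/(EG - F^2)
Gamma_uuu = -49/47, Gamma_uuv = 0, Gamma_uvv = 0, Gamma_vuu = 42/47, Gamma_vuv = 0, Gamma_vvv = 0
d^2u/dtau^2 = -(Gamma_uuu*(-1)^2 + 2*Gamma_uuv*(-1)*(0) + Gamma_uvv*(0)^2) = 49/47
d^2v/dtau^2 = -(Gamma_vuu*(-1)^2 + 2*Gamma_vuv*(-1)*(0) + Gamma_vvv*(0)^2) = -42/47


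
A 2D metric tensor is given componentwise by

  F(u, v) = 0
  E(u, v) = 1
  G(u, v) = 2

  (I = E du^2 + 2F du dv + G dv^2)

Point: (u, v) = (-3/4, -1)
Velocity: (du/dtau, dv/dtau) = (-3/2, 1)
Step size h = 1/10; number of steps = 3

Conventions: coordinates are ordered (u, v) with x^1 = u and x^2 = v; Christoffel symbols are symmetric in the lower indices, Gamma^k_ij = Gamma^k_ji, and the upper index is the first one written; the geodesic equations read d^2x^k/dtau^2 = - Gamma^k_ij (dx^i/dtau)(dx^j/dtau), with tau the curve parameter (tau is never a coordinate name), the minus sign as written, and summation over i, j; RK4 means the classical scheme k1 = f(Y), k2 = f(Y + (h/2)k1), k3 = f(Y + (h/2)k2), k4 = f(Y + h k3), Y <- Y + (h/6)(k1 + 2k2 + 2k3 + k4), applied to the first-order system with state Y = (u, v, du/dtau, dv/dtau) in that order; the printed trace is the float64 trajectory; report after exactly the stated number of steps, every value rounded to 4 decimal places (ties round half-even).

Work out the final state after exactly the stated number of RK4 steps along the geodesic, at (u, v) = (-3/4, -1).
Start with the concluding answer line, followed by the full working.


Answer: u = -1.2000, v = -0.7000, du/dtau = -1.5000, dv/dtau = 1.0000

f(Y) = (du/dtau, dv/dtau, -Gamma^u_ij Y'^i Y'^j, -Gamma^v_ij Y'^i Y'^j) with the Gammas evaluated at the stage position; h = 0.100000; intermediate values shown to 6 dp
step 0: u = -0.7500, v = -1.0000, du/dtau = -1.5000, dv/dtau = 1.0000
step 1:
  k1: at (u, v) = (-0.750000, -1.000000), (du/dtau, dv/dtau) = (-1.500000, 1.000000); Gamma_uuu = 0.000000, Gamma_uuv = 0.000000, Gamma_uvv = 0.000000, Gamma_vuu = 0.000000, Gamma_vuv = 0.000000, Gamma_vvv = 0.000000; k1 = (-1.500000, 1.000000, 0.000000, 0.000000)
  k2: at (u, v) = (-0.825000, -0.950000), (du/dtau, dv/dtau) = (-1.500000, 1.000000); Gamma_uuu = 0.000000, Gamma_uuv = 0.000000, Gamma_uvv = 0.000000, Gamma_vuu = 0.000000, Gamma_vuv = 0.000000, Gamma_vvv = 0.000000; k2 = (-1.500000, 1.000000, 0.000000, 0.000000)
  k3: at (u, v) = (-0.825000, -0.950000), (du/dtau, dv/dtau) = (-1.500000, 1.000000); Gamma_uuu = 0.000000, Gamma_uuv = 0.000000, Gamma_uvv = 0.000000, Gamma_vuu = 0.000000, Gamma_vuv = 0.000000, Gamma_vvv = 0.000000; k3 = (-1.500000, 1.000000, 0.000000, 0.000000)
  k4: at (u, v) = (-0.900000, -0.900000), (du/dtau, dv/dtau) = (-1.500000, 1.000000); Gamma_uuu = 0.000000, Gamma_uuv = 0.000000, Gamma_uvv = 0.000000, Gamma_vuu = 0.000000, Gamma_vuv = 0.000000, Gamma_vvv = 0.000000; k4 = (-1.500000, 1.000000, 0.000000, 0.000000)
  Y <- Y + (h/6)(k1 + 2k2 + 2k3 + k4): u = -0.9000, v = -0.9000, du/dtau = -1.5000, dv/dtau = 1.0000
step 2:
  k1: at (u, v) = (-0.900000, -0.900000), (du/dtau, dv/dtau) = (-1.500000, 1.000000); Gamma_uuu = 0.000000, Gamma_uuv = 0.000000, Gamma_uvv = 0.000000, Gamma_vuu = 0.000000, Gamma_vuv = 0.000000, Gamma_vvv = 0.000000; k1 = (-1.500000, 1.000000, 0.000000, 0.000000)
  k2: at (u, v) = (-0.975000, -0.850000), (du/dtau, dv/dtau) = (-1.500000, 1.000000); Gamma_uuu = 0.000000, Gamma_uuv = 0.000000, Gamma_uvv = 0.000000, Gamma_vuu = 0.000000, Gamma_vuv = 0.000000, Gamma_vvv = 0.000000; k2 = (-1.500000, 1.000000, 0.000000, 0.000000)
  k3: at (u, v) = (-0.975000, -0.850000), (du/dtau, dv/dtau) = (-1.500000, 1.000000); Gamma_uuu = 0.000000, Gamma_uuv = 0.000000, Gamma_uvv = 0.000000, Gamma_vuu = 0.000000, Gamma_vuv = 0.000000, Gamma_vvv = 0.000000; k3 = (-1.500000, 1.000000, 0.000000, 0.000000)
  k4: at (u, v) = (-1.050000, -0.800000), (du/dtau, dv/dtau) = (-1.500000, 1.000000); Gamma_uuu = 0.000000, Gamma_uuv = 0.000000, Gamma_uvv = 0.000000, Gamma_vuu = 0.000000, Gamma_vuv = 0.000000, Gamma_vvv = 0.000000; k4 = (-1.500000, 1.000000, 0.000000, 0.000000)
  Y <- Y + (h/6)(k1 + 2k2 + 2k3 + k4): u = -1.0500, v = -0.8000, du/dtau = -1.5000, dv/dtau = 1.0000
step 3:
  k1: at (u, v) = (-1.050000, -0.800000), (du/dtau, dv/dtau) = (-1.500000, 1.000000); Gamma_uuu = 0.000000, Gamma_uuv = 0.000000, Gamma_uvv = 0.000000, Gamma_vuu = 0.000000, Gamma_vuv = 0.000000, Gamma_vvv = 0.000000; k1 = (-1.500000, 1.000000, 0.000000, 0.000000)
  k2: at (u, v) = (-1.125000, -0.750000), (du/dtau, dv/dtau) = (-1.500000, 1.000000); Gamma_uuu = 0.000000, Gamma_uuv = 0.000000, Gamma_uvv = 0.000000, Gamma_vuu = 0.000000, Gamma_vuv = 0.000000, Gamma_vvv = 0.000000; k2 = (-1.500000, 1.000000, 0.000000, 0.000000)
  k3: at (u, v) = (-1.125000, -0.750000), (du/dtau, dv/dtau) = (-1.500000, 1.000000); Gamma_uuu = 0.000000, Gamma_uuv = 0.000000, Gamma_uvv = 0.000000, Gamma_vuu = 0.000000, Gamma_vuv = 0.000000, Gamma_vvv = 0.000000; k3 = (-1.500000, 1.000000, 0.000000, 0.000000)
  k4: at (u, v) = (-1.200000, -0.700000), (du/dtau, dv/dtau) = (-1.500000, 1.000000); Gamma_uuu = 0.000000, Gamma_uuv = 0.000000, Gamma_uvv = 0.000000, Gamma_vuu = 0.000000, Gamma_vuv = 0.000000, Gamma_vvv = 0.000000; k4 = (-1.500000, 1.000000, 0.000000, 0.000000)
  Y <- Y + (h/6)(k1 + 2k2 + 2k3 + k4): u = -1.2000, v = -0.7000, du/dtau = -1.5000, dv/dtau = 1.0000


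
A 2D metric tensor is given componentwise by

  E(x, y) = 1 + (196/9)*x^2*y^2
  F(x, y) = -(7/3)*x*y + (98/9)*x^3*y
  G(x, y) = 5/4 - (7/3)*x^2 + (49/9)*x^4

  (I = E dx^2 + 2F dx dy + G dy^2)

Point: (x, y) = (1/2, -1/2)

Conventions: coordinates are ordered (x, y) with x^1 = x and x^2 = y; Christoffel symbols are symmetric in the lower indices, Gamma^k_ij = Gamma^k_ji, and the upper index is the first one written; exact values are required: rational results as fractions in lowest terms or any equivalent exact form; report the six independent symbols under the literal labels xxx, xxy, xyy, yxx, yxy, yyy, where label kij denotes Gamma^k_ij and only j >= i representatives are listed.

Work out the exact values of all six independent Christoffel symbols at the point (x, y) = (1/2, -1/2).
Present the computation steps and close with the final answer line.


E = 85/36, F = -7/72, G = 145/144 at the point
E_x = 49/9, E_y = -49/9, F_x = -35/12, F_y = 7/36, G_x = 7/18, G_y = 0
EG - F^2 = 341/144;  g^inv = (144/341) * [[145/144, 7/72], [7/72, 85/36]]
first-kind symbols [ij,l] = (1/2)(d_i g_jl + d_j g_il - d_l g_ij): [xx,x] = E_x/2 = 49/18, [xx,y] = F_x - E_y/2 = -7/36, [xy,x] = E_y/2 = -49/18, [xy,y] = G_x/2 = 7/36, [yy,x] = F_y - G_x/2 = 0, [yy,y] = G_y/2 = 0
Gamma^x_ij = (G*[ij,x] - F*[ij,y])/(EG - F^2), Gamma^y_ij = (E*[ij,y] - F*[ij,x])/(EG - F^2)

Answer: Gamma_xxx = 392/341, Gamma_xxy = -392/341, Gamma_xyy = 0, Gamma_yxx = -28/341, Gamma_yxy = 28/341, Gamma_yyy = 0


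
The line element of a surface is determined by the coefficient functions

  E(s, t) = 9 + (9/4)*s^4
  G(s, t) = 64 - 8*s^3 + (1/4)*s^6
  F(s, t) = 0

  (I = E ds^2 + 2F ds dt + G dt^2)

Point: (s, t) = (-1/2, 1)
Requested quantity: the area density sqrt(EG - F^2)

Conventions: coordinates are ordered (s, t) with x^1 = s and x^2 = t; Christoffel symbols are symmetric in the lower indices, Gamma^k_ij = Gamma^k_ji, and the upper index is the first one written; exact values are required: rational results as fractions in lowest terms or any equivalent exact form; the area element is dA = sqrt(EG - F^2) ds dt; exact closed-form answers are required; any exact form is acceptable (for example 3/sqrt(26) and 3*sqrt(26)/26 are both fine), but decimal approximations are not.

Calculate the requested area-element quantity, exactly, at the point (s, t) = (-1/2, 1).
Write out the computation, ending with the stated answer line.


E = 585/64, F = 0, G = 16641/256; EG - F^2 = 9734985/16384

Answer: sqrt(EG - F^2) = 387*sqrt(65)/128


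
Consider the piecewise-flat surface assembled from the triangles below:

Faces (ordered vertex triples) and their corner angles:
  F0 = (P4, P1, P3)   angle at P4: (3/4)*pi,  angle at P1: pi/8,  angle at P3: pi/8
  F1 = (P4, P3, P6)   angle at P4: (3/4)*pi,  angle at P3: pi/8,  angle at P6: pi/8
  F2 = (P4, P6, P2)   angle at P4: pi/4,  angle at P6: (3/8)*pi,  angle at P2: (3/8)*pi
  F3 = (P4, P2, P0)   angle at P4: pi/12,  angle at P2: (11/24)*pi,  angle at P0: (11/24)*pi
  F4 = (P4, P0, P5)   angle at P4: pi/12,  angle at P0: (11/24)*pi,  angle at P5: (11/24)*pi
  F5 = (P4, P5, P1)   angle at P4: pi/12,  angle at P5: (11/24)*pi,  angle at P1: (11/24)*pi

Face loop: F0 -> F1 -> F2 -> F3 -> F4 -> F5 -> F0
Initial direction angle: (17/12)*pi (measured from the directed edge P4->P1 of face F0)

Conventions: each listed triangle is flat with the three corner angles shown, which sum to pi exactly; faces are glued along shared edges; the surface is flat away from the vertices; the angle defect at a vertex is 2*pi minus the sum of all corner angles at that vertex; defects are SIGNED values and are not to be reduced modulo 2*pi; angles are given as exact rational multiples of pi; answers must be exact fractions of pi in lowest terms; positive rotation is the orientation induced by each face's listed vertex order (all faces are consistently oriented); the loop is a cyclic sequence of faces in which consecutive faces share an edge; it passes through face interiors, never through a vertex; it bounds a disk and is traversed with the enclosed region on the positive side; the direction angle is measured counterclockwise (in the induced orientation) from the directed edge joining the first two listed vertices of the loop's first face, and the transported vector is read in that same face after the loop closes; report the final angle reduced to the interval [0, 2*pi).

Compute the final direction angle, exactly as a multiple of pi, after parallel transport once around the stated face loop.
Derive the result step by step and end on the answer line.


enclosed vertex P4: corner angles sum to 2*pi, defect = 2*pi - 2*pi = 0
summing the enclosed defects onto the initial angle, mod 2*pi in the induced orientation:
final angle = (17/12)*pi + 0 = (17/12)*pi (mod 2*pi)

Answer: final direction angle = (17/12)*pi


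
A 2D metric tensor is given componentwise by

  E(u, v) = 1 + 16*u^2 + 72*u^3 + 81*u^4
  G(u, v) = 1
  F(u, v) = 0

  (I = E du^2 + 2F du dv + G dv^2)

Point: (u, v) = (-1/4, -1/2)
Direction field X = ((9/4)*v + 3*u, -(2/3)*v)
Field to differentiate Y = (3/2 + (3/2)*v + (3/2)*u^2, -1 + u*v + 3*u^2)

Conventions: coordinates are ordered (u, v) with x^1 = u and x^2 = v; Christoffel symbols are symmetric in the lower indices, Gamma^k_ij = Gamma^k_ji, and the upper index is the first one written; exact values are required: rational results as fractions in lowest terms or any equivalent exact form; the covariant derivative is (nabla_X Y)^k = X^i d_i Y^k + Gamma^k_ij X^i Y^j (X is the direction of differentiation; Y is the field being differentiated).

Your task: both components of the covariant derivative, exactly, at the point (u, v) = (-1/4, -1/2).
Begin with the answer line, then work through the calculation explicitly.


Answer: (nabla_X Y)^u = 1577/976, (nabla_X Y)^v = 11/3

E = 305/256, F = 0, G = 1 at the point
E_u = 7/16, E_v = 0, F_u = 0, F_v = 0, G_u = 0, G_v = 0
EG - F^2 = 305/256;  g^inv = (256/305) * [[1, 0], [0, 305/256]]
first-kind symbols [ij,l] = (1/2)(d_i g_jl + d_j g_il - d_l g_ij): [uu,u] = E_u/2 = 7/32, [uu,v] = F_u - E_v/2 = 0, [uv,u] = E_v/2 = 0, [uv,v] = G_u/2 = 0, [vv,u] = F_v - G_u/2 = 0, [vv,v] = G_v/2 = 0
Gamma^u_ij = (G*[ij,u] - F*[ij,v])/(EG - F^2), Gamma^v_ij = (E*[ij,v] - F*[ij,u])/(EG - F^2)
Gamma_uuu = 56/305, Gamma_uuv = 0, Gamma_uvv = 0, Gamma_vuu = 0, Gamma_vuv = 0, Gamma_vvv = 0
X = (-15/8, 1/3), Y = (27/32, -11/16) at the point


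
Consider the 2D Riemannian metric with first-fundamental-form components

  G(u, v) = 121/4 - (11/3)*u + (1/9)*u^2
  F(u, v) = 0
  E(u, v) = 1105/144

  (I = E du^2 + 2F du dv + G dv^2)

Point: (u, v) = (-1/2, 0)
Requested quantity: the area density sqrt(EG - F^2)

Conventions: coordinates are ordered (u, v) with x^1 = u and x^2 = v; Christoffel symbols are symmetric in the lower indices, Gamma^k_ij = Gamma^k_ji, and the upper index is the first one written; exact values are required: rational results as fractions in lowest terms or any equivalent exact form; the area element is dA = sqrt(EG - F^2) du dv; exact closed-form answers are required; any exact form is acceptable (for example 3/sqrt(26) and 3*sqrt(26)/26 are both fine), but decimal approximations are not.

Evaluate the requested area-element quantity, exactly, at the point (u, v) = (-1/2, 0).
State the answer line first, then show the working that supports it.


Answer: sqrt(EG - F^2) = 17*sqrt(1105)/36

E = 1105/144, F = 0, G = 289/9; EG - F^2 = 319345/1296


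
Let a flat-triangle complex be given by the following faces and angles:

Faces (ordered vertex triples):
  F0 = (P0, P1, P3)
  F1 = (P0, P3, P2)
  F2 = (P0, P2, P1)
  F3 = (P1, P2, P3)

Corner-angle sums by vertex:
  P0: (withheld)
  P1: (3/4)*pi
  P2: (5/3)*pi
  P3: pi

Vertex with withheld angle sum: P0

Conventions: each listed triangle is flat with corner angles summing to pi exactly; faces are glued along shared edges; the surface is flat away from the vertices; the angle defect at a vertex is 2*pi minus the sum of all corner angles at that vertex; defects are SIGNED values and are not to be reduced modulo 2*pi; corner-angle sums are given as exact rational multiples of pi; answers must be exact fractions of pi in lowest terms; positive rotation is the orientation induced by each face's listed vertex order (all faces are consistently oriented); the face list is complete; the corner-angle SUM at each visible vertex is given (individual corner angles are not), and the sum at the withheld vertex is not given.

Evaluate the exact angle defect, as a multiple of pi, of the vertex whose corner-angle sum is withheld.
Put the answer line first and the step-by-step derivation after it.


Answer: defect(P0) = (17/12)*pi

V = 4, E = 6, F = 4; chi = V - E + F = 2
Gauss-Bonnet: total defect = 2*pi*chi = 4*pi; visible defects sum to (31/12)*pi


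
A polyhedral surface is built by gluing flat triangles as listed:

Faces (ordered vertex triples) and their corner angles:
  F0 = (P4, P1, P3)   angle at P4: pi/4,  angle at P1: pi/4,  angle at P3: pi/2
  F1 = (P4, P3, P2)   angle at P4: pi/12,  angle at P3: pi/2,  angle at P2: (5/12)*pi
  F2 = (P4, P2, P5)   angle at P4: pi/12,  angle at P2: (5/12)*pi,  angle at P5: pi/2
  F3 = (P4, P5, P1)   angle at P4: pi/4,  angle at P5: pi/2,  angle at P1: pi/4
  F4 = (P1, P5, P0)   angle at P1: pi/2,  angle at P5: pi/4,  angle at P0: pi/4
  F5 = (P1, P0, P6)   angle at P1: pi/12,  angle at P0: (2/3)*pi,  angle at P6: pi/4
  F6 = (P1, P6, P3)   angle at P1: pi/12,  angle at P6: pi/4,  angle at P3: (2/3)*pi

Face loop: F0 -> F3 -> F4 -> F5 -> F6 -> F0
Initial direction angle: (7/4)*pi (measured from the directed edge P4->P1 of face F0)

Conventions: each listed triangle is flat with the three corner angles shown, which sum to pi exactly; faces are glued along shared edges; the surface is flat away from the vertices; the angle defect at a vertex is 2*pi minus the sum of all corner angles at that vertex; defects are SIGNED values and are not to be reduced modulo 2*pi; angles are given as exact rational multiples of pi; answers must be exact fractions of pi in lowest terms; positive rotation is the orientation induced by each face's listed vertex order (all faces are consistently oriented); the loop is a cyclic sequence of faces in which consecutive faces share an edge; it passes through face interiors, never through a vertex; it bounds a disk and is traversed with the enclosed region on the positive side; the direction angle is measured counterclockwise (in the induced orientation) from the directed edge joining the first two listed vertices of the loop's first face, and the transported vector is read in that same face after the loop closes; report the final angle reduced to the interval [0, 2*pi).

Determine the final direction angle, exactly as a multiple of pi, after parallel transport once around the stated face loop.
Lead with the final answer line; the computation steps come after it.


Answer: final direction angle = (7/12)*pi

enclosed vertex P1: corner angles sum to (7/6)*pi, defect = 2*pi - (7/6)*pi = (5/6)*pi
adding the enclosed defects to the starting angle (mod 2*pi, induced orientation) gives the holonomy
final angle = (7/4)*pi + (5/6)*pi = (7/12)*pi (mod 2*pi)


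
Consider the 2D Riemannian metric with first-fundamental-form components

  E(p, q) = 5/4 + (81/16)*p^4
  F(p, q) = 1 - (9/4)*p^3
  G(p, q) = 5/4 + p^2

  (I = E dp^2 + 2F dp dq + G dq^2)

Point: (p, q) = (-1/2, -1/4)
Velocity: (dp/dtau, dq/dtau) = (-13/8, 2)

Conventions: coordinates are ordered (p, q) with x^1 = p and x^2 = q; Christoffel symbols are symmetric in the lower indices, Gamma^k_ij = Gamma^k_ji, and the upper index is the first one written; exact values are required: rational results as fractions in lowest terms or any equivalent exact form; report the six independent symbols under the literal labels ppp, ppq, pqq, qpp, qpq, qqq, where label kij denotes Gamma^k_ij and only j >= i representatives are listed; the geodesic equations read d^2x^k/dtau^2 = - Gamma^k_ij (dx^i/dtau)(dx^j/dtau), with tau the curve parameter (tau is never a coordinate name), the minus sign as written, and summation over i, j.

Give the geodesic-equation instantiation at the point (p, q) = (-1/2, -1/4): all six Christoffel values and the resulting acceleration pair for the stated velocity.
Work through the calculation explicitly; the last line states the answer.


E = 401/256, F = 41/32, G = 3/2 at the point
E_p = -81/32, E_q = 0, F_p = -27/16, F_q = 0, G_p = -1, G_q = 0
EG - F^2 = 725/1024;  g^inv = (1024/725) * [[3/2, -41/32], [-41/32, 401/256]]
first-kind symbols [ij,l] = (1/2)(d_i g_jl + d_j g_il - d_l g_ij): [pp,p] = E_p/2 = -81/64, [pp,q] = F_p - E_q/2 = -27/16, [pq,p] = E_q/2 = 0, [pq,q] = G_p/2 = -1/2, [qq,p] = F_q - G_p/2 = 1/2, [qq,q] = G_q/2 = 0
Gamma^p_ij = (G*[ij,p] - F*[ij,q])/(EG - F^2), Gamma^q_ij = (E*[ij,q] - F*[ij,p])/(EG - F^2)
Gamma_ppp = 54/145, Gamma_ppq = 656/725, Gamma_pqq = 768/725, Gamma_qpp = -837/580, Gamma_qpq = -802/725, Gamma_qqq = -656/725
d^2p/dtau^2 = -(Gamma_ppp*(-13/8)^2 + 2*Gamma_ppq*(-13/8)*(2) + Gamma_pqq*(2)^2) = 15329/23200
d^2q/dtau^2 = -(Gamma_qpp*(-13/8)^2 + 2*Gamma_qpq*(-13/8)*(2) + Gamma_qqq*(2)^2) = 44481/185600

Answer: Gamma_ppp = 54/145, Gamma_ppq = 656/725, Gamma_pqq = 768/725, Gamma_qpp = -837/580, Gamma_qpq = -802/725, Gamma_qqq = -656/725; accelerations (d^2p/dtau^2, d^2q/dtau^2) = (15329/23200, 44481/185600)


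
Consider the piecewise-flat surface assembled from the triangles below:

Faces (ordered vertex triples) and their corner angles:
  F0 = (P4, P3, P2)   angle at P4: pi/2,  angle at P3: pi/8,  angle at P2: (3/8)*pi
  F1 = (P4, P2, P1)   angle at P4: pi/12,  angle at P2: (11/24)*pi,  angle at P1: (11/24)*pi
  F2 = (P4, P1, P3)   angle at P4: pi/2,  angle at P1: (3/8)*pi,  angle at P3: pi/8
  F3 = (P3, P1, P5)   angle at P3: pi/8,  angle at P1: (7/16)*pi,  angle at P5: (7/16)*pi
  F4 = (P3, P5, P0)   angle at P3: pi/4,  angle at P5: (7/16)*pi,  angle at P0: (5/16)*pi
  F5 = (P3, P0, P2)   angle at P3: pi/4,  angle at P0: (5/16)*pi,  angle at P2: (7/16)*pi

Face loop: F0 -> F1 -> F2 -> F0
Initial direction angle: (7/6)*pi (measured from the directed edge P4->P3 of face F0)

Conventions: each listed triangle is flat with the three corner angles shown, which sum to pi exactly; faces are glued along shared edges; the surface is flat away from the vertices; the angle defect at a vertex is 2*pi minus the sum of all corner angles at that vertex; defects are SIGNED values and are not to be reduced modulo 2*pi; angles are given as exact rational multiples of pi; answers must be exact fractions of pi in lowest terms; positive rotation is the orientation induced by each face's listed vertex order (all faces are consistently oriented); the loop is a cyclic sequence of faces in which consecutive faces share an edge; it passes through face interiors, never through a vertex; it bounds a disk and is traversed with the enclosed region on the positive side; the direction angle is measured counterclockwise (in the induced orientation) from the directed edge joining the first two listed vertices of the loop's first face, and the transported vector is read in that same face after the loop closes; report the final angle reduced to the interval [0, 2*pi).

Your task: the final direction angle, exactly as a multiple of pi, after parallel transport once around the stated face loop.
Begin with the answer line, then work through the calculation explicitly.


Answer: final direction angle = pi/12

enclosed vertex P4: corner angles sum to (13/12)*pi, defect = 2*pi - (13/12)*pi = (11/12)*pi
transport around the loop rotates by the sum of enclosed defects; add to the initial angle mod 2*pi
final angle = (7/6)*pi + (11/12)*pi = pi/12 (mod 2*pi)


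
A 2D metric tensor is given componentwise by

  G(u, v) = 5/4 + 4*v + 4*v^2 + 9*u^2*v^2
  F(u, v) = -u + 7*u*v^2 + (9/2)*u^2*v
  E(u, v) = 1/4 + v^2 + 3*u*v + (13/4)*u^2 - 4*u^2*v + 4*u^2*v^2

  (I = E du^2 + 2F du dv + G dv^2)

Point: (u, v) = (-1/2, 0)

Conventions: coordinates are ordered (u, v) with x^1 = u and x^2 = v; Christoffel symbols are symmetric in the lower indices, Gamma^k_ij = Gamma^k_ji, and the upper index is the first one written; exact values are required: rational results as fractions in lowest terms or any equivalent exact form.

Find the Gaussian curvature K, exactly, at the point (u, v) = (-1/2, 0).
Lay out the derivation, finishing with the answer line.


E = 17/16, F = 1/2, G = 5/4, EG - F^2 = 69/64 at the point
E_u = -13/4, E_v = -5/2, F_u = -1, F_v = 9/8, G_u = 0, G_v = 4
E_vv = 4, F_uv = -9/2, G_uu = 0
Brioschi: K = (det M1 - det M2) / (EG - F^2)^2 with the standard first/second-derivative matrices M1, M2.
M1 = [[-E_vv/2 + F_uv - G_uu/2, E_u/2, F_u - E_v/2], [F_v - G_u/2, E, F], [G_v/2, F, G]] = [[-13/2, -13/8, 1/4], [9/8, 17/16, 1/2], [2, 1/2, 5/4]]; det M1 = -1725/256
M2 = [[0, E_v/2, G_u/2], [E_v/2, E, F], [G_u/2, F, G]] = [[0, -5/4, 0], [-5/4, 17/16, 1/2], [0, 1/2, 5/4]]; det M2 = -125/64
det M1 - det M2 = -1225/256; K = -1225/256 / (69/64)^2 = -19600/4761

Answer: K = -19600/4761
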